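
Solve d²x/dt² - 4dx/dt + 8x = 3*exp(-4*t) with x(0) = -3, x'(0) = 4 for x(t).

x = 3*exp(-4*t)/40 - 123*cos(2*t)*exp(2*t)/40 + 209*exp(2*t)*sin(2*t)/40

Characteristic equation r² - 4r + 8 = 0 has discriminant (-4)² - 4·(8) = -16 < 0, so r = 2 ± 2i.
Hence x_h = C1*cos(2*t)*exp(2*t) + C2*exp(2*t)*sin(2*t).
Try x_p = A*exp(-4*t). Substituting into the equation and dividing by exp(-4*t) gives A = 3/40, so x_p = 3*exp(-4*t)/40.
General solution: x = 3*exp(-4*t)/40 + C1*cos(2*t)*exp(2*t) + C2*exp(2*t)*sin(2*t).
Apply the initial conditions: x(0) = 3/40 + C1 = -3 and x'(0) = -3/10 + 2*C1 + 2*C2 = 4. Solving gives C1 = -123/40, C2 = 209/40.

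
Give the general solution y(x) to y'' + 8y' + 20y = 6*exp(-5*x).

Characteristic equation r² + 8r + 20 = 0 has discriminant (8)² - 4·(20) = -16 < 0, so r = -4 ± 2i.
Hence y_h = C1*cos(2*x)*exp(-4*x) + C2*exp(-4*x)*sin(2*x).
Try y_p = A*exp(-5*x). Substituting into the equation and dividing by exp(-5*x) gives A = 6/5, so y_p = 6*exp(-5*x)/5.

y = 6*exp(-5*x)/5 + C1*cos(2*x)*exp(-4*x) + C2*exp(-4*x)*sin(2*x)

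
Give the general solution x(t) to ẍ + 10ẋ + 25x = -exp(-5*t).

Characteristic equation r² + 10r + 25 = 0 has discriminant (10)² - 4·(25) = 0, so r = -5 is a repeated root.
Hence x_h = (C1 + C2*t)*exp(-5*t).
Since exp(-5*t) solves the homogeneous equation (r = -5 is a root of multiplicity 2), multiply the trial by t^2. Try x_p = A*t^2*exp(-5*t). Substituting into the equation and dividing by exp(-5*t) gives A = -1/2, so x_p = -t^2*exp(-5*t)/2.

x = C1*exp(-5*t) - t**2*exp(-5*t)/2 + C2*t*exp(-5*t)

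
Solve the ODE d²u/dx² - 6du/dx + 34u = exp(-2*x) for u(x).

Characteristic equation r² - 6r + 34 = 0 has discriminant (-6)² - 4·(34) = -100 < 0, so r = 3 ± 5i.
Hence u_h = C1*cos(5*x)*exp(3*x) + C2*exp(3*x)*sin(5*x).
Try u_p = A*exp(-2*x). Substituting into the equation and dividing by exp(-2*x) gives A = 1/50, so u_p = exp(-2*x)/50.

u = exp(-2*x)/50 + C1*cos(5*x)*exp(3*x) + C2*exp(3*x)*sin(5*x)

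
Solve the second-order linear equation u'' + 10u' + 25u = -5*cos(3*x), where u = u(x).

u = -75*sin(3*x)/578 - 20*cos(3*x)/289 + C1*exp(-5*x) + C2*x*exp(-5*x)

Characteristic equation r² + 10r + 25 = 0 has discriminant (10)² - 4·(25) = 0, so r = -5 is a repeated root.
Hence u_h = (C1 + C2*x)*exp(-5*x).
Try u_p = A*cos(3*x) + B*sin(3*x). Substituting and equating the coefficients of cos(3x) and sin(3x) gives A = -20/289, B = -75/578, so u_p = -75*sin(3*x)/578 - 20*cos(3*x)/289.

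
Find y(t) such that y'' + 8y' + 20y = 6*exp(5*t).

Characteristic equation r² + 8r + 20 = 0 has discriminant (8)² - 4·(20) = -16 < 0, so r = -4 ± 2i.
Hence y_h = C1*cos(2*t)*exp(-4*t) + C2*exp(-4*t)*sin(2*t).
Try y_p = A*exp(5*t). Substituting into the equation and dividing by exp(5*t) gives A = 6/85, so y_p = 6*exp(5*t)/85.

y = 6*exp(5*t)/85 + C1*cos(2*t)*exp(-4*t) + C2*exp(-4*t)*sin(2*t)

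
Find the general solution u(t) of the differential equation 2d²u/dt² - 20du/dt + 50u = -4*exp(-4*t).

Divide through by 2: u'' - 10u' + 25u = -2*exp(-4*t).
Characteristic equation r² - 10r + 25 = 0 has discriminant (-10)² - 4·(25) = 0, so r = 5 is a repeated root.
Hence u_h = (C1 + C2*t)*exp(5*t).
Try u_p = A*exp(-4*t). Substituting into the equation and dividing by exp(-4*t) gives A = -2/81, so u_p = -2*exp(-4*t)/81.

u = -2*exp(-4*t)/81 + C1*exp(5*t) + C2*t*exp(5*t)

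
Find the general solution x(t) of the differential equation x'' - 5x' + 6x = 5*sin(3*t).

x = -5*sin(3*t)/78 + 25*cos(3*t)/78 + C1*exp(3*t) + C2*exp(2*t)

Characteristic equation r² - 5r + 6 = 0 factors as (r - 3)(r - 2) = 0, so r = 3, 2.
Hence x_h = C1*exp(3*t) + C2*exp(2*t).
Try x_p = A*cos(3*t) + B*sin(3*t). Substituting and equating the coefficients of cos(3t) and sin(3t) gives A = 25/78, B = -5/78, so x_p = -5*sin(3*t)/78 + 25*cos(3*t)/78.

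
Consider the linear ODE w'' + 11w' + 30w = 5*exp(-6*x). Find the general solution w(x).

w = C1*exp(-5*x) + C2*exp(-6*x) - 5*x*exp(-6*x)

Characteristic equation r² + 11r + 30 = 0 factors as (r + 5)(r + 6) = 0, so r = -5, -6.
Hence w_h = C1*exp(-5*x) + C2*exp(-6*x).
Since exp(-6*x) solves the homogeneous equation (r = -6 is a root of multiplicity 1), multiply the trial by x. Try w_p = A*x*exp(-6*x). Substituting into the equation and dividing by exp(-6*x) gives A = -5, so w_p = -5*x*exp(-6*x).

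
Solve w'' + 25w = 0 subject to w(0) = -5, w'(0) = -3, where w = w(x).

Characteristic equation r² + 25 = 0 has discriminant (0)² - 4·(25) = -100 < 0, so r = ± 5i.
Hence w_h = C1*cos(5*x) + C2*sin(5*x).
Apply the initial conditions: w(0) = C1 = -5 and w'(0) = 5*C2 = -3. Solving gives C1 = -5, C2 = -3/5.

w = -5*cos(5*x) - 3*sin(5*x)/5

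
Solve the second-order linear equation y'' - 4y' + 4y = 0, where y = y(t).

y = C1*exp(2*t) + C2*t*exp(2*t)

Characteristic equation r² - 4r + 4 = 0 has discriminant (-4)² - 4·(4) = 0, so r = 2 is a repeated root.
Hence y_h = (C1 + C2*t)*exp(2*t).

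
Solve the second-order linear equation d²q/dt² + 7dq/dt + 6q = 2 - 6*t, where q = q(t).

q = 3/2 - t + C1*exp(-6*t) + C2*exp(-t)

Characteristic equation r² + 7r + 6 = 0 factors as (r + 6)(r + 1) = 0, so r = -6, -1.
Hence q_h = C1*exp(-6*t) + C2*exp(-t).
For the particular solution try q_p = A0 + A1*t. Substituting and matching coefficients of each power of t gives A0 = 3/2, A1 = -1, so q_p = 3/2 - t.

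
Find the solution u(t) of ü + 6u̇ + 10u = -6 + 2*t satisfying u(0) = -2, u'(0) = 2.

Characteristic equation r² + 6r + 10 = 0 has discriminant (6)² - 4·(10) = -4 < 0, so r = -3 ± i.
Hence u_h = C1*cos(t)*exp(-3*t) + C2*exp(-3*t)*sin(t).
For the particular solution try u_p = A0 + A1*t. Substituting and matching coefficients of each power of t gives A0 = -18/25, A1 = 1/5, so u_p = -18/25 + t/5.
General solution: u = -18/25 + t/5 + C1*cos(t)*exp(-3*t) + C2*exp(-3*t)*sin(t).
Apply the initial conditions: u(0) = -18/25 + C1 = -2 and u'(0) = 1/5 + C2 - 3*C1 = 2. Solving gives C1 = -32/25, C2 = -51/25.

u = -18/25 + t/5 - 51*exp(-3*t)*sin(t)/25 - 32*cos(t)*exp(-3*t)/25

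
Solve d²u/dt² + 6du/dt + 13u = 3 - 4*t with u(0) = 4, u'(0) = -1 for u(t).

u = 63/169 - 4*t/13 + 613*cos(2*t)*exp(-3*t)/169 + 861*exp(-3*t)*sin(2*t)/169

Characteristic equation r² + 6r + 13 = 0 has discriminant (6)² - 4·(13) = -16 < 0, so r = -3 ± 2i.
Hence u_h = C1*cos(2*t)*exp(-3*t) + C2*exp(-3*t)*sin(2*t).
For the particular solution try u_p = A0 + A1*t. Substituting and matching coefficients of each power of t gives A0 = 63/169, A1 = -4/13, so u_p = 63/169 - 4*t/13.
General solution: u = 63/169 - 4*t/13 + C1*cos(2*t)*exp(-3*t) + C2*exp(-3*t)*sin(2*t).
Apply the initial conditions: u(0) = 63/169 + C1 = 4 and u'(0) = -4/13 - 3*C1 + 2*C2 = -1. Solving gives C1 = 613/169, C2 = 861/169.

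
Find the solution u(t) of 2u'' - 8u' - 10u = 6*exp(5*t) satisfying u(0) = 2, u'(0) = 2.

u = 7*exp(5*t)/12 + 17*exp(-t)/12 + t*exp(5*t)/2

Divide through by 2: u'' - 4u' - 5u = 3*exp(5*t).
Characteristic equation r² - 4r - 5 = 0 factors as (r - 5)(r + 1) = 0, so r = 5, -1.
Hence u_h = C1*exp(5*t) + C2*exp(-t).
Since exp(5*t) solves the homogeneous equation (r = 5 is a root of multiplicity 1), multiply the trial by t. Try u_p = A*t*exp(5*t). Substituting into the equation and dividing by exp(5*t) gives A = 1/2, so u_p = t*exp(5*t)/2.
General solution: u = C1*exp(5*t) + C2*exp(-t) + t*exp(5*t)/2.
Apply the initial conditions: u(0) = C1 + C2 = 2 and u'(0) = 1/2 - C2 + 5*C1 = 2. Solving gives C1 = 7/12, C2 = 17/12.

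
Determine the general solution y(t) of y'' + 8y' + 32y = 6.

Characteristic equation r² + 8r + 32 = 0 has discriminant (8)² - 4·(32) = -64 < 0, so r = -4 ± 4i.
Hence y_h = C1*cos(4*t)*exp(-4*t) + C2*exp(-4*t)*sin(4*t).
For the particular solution try y_p = A0. Substituting and matching coefficients of each power of t gives A0 = 3/16, so y_p = 3/16.

y = 3/16 + C1*cos(4*t)*exp(-4*t) + C2*exp(-4*t)*sin(4*t)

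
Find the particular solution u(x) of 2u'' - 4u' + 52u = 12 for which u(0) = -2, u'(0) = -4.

u = 3/13 - 29*cos(5*x)*exp(x)/13 - 23*exp(x)*sin(5*x)/65

Divide through by 2: u'' - 2u' + 26u = 6.
Characteristic equation r² - 2r + 26 = 0 has discriminant (-2)² - 4·(26) = -100 < 0, so r = 1 ± 5i.
Hence u_h = C1*cos(5*x)*exp(x) + C2*exp(x)*sin(5*x).
For the particular solution try u_p = A0. Substituting and matching coefficients of each power of x gives A0 = 3/13, so u_p = 3/13.
General solution: u = 3/13 + C1*cos(5*x)*exp(x) + C2*exp(x)*sin(5*x).
Apply the initial conditions: u(0) = 3/13 + C1 = -2 and u'(0) = C1 + 5*C2 = -4. Solving gives C1 = -29/13, C2 = -23/65.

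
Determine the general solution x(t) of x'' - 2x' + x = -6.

Characteristic equation r² - 2r + 1 = 0 has discriminant (-2)² - 4·(1) = 0, so r = 1 is a repeated root.
Hence x_h = (C1 + C2*t)*exp(t).
For the particular solution try x_p = A0. Substituting and matching coefficients of each power of t gives A0 = -6, so x_p = -6.

x = -6 + C1*exp(t) + C2*t*exp(t)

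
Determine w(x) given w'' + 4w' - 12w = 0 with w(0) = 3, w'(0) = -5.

Characteristic equation r² + 4r - 12 = 0 factors as (r - 2)(r + 6) = 0, so r = 2, -6.
Hence w_h = C1*exp(2*x) + C2*exp(-6*x).
Apply the initial conditions: w(0) = C1 + C2 = 3 and w'(0) = -6*C2 + 2*C1 = -5. Solving gives C1 = 13/8, C2 = 11/8.

w = 11*exp(-6*x)/8 + 13*exp(2*x)/8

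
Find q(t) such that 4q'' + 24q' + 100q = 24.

q = 6/25 + C1*cos(4*t)*exp(-3*t) + C2*exp(-3*t)*sin(4*t)

Divide through by 4: q'' + 6q' + 25q = 6.
Characteristic equation r² + 6r + 25 = 0 has discriminant (6)² - 4·(25) = -64 < 0, so r = -3 ± 4i.
Hence q_h = C1*cos(4*t)*exp(-3*t) + C2*exp(-3*t)*sin(4*t).
For the particular solution try q_p = A0. Substituting and matching coefficients of each power of t gives A0 = 6/25, so q_p = 6/25.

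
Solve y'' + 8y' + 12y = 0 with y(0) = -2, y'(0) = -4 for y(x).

Characteristic equation r² + 8r + 12 = 0 factors as (r + 6)(r + 2) = 0, so r = -6, -2.
Hence y_h = C1*exp(-6*x) + C2*exp(-2*x).
Apply the initial conditions: y(0) = C1 + C2 = -2 and y'(0) = -6*C1 - 2*C2 = -4. Solving gives C1 = 2, C2 = -4.

y = -4*exp(-2*x) + 2*exp(-6*x)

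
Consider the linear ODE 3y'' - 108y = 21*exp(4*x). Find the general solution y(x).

y = -7*exp(4*x)/20 + C1*exp(6*x) + C2*exp(-6*x)

Divide through by 3: y'' - 36y = 7*exp(4*x).
Characteristic equation r² - 36 = 0 factors as (r - 6)(r + 6) = 0, so r = 6, -6.
Hence y_h = C1*exp(6*x) + C2*exp(-6*x).
Try y_p = A*exp(4*x). Substituting into the equation and dividing by exp(4*x) gives A = -7/20, so y_p = -7*exp(4*x)/20.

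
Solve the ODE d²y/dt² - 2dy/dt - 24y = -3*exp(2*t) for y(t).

y = exp(2*t)/8 + C1*exp(-4*t) + C2*exp(6*t)

Characteristic equation r² - 2r - 24 = 0 factors as (r + 4)(r - 6) = 0, so r = -4, 6.
Hence y_h = C1*exp(-4*t) + C2*exp(6*t).
Try y_p = A*exp(2*t). Substituting into the equation and dividing by exp(2*t) gives A = 1/8, so y_p = exp(2*t)/8.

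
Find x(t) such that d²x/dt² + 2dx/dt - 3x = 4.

x = -4/3 + C1*exp(-3*t) + C2*exp(t)

Characteristic equation r² + 2r - 3 = 0 factors as (r + 3)(r - 1) = 0, so r = -3, 1.
Hence x_h = C1*exp(-3*t) + C2*exp(t).
For the particular solution try x_p = A0. Substituting and matching coefficients of each power of t gives A0 = -4/3, so x_p = -4/3.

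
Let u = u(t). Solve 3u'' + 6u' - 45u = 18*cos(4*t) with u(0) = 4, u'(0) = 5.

u = -186*cos(4*t)/1025 + 48*sin(4*t)/1025 + 317*exp(-5*t)/328 + 643*exp(3*t)/200

Divide through by 3: u'' + 2u' - 15u = 6*cos(4*t).
Characteristic equation r² + 2r - 15 = 0 factors as (r + 5)(r - 3) = 0, so r = -5, 3.
Hence u_h = C1*exp(-5*t) + C2*exp(3*t).
Try u_p = A*cos(4*t) + B*sin(4*t). Substituting and equating the coefficients of cos(4t) and sin(4t) gives A = -186/1025, B = 48/1025, so u_p = -186*cos(4*t)/1025 + 48*sin(4*t)/1025.
General solution: u = -186*cos(4*t)/1025 + 48*sin(4*t)/1025 + C1*exp(-5*t) + C2*exp(3*t).
Apply the initial conditions: u(0) = -186/1025 + C1 + C2 = 4 and u'(0) = 192/1025 - 5*C1 + 3*C2 = 5. Solving gives C1 = 317/328, C2 = 643/200.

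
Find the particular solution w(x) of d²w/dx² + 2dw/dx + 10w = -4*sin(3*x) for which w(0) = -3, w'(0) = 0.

w = -4*sin(3*x)/37 + 24*cos(3*x)/37 - 135*cos(3*x)*exp(-x)/37 - 41*exp(-x)*sin(3*x)/37

Characteristic equation r² + 2r + 10 = 0 has discriminant (2)² - 4·(10) = -36 < 0, so r = -1 ± 3i.
Hence w_h = C1*cos(3*x)*exp(-x) + C2*exp(-x)*sin(3*x).
Try w_p = A*cos(3*x) + B*sin(3*x). Substituting and equating the coefficients of cos(3x) and sin(3x) gives A = 24/37, B = -4/37, so w_p = -4*sin(3*x)/37 + 24*cos(3*x)/37.
General solution: w = -4*sin(3*x)/37 + 24*cos(3*x)/37 + C1*cos(3*x)*exp(-x) + C2*exp(-x)*sin(3*x).
Apply the initial conditions: w(0) = 24/37 + C1 = -3 and w'(0) = -12/37 - C1 + 3*C2 = 0. Solving gives C1 = -135/37, C2 = -41/37.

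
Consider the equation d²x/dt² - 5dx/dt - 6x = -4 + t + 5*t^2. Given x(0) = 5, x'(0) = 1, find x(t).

Characteristic equation r² - 5r - 6 = 0 factors as (r - 6)(r + 1) = 0, so r = 6, -1.
Hence x_h = C1*exp(6*t) + C2*exp(-t).
For the particular solution try x_p = A0 + A1*t + A2*t^2. Substituting and matching coefficients of each power of t gives A0 = -17/27, A1 = 11/9, A2 = -5/6, so x_p = -17/27 - 5*t^2/6 + 11*t/9.
General solution: x = -17/27 - 5*t^2/6 + 11*t/9 + C1*exp(6*t) + C2*exp(-t).
Apply the initial conditions: x(0) = -17/27 + C1 + C2 = 5 and x'(0) = 11/9 - C2 + 6*C1 = 1. Solving gives C1 = 146/189, C2 = 34/7.

x = -17/27 - 5*t**2/6 + 11*t/9 + 34*exp(-t)/7 + 146*exp(6*t)/189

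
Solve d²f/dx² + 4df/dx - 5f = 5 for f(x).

Characteristic equation r² + 4r - 5 = 0 factors as (r - 1)(r + 5) = 0, so r = 1, -5.
Hence f_h = C1*exp(x) + C2*exp(-5*x).
For the particular solution try f_p = A0. Substituting and matching coefficients of each power of x gives A0 = -1, so f_p = -1.

f = -1 + C1*exp(x) + C2*exp(-5*x)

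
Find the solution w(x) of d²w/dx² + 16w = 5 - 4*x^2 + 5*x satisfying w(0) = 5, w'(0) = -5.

w = 11/32 - 85*sin(4*x)/64 - x**2/4 + 5*x/16 + 149*cos(4*x)/32

Characteristic equation r² + 16 = 0 has discriminant (0)² - 4·(16) = -64 < 0, so r = ± 4i.
Hence w_h = C1*cos(4*x) + C2*sin(4*x).
For the particular solution try w_p = A0 + A1*x + A2*x^2. Substituting and matching coefficients of each power of x gives A0 = 11/32, A1 = 5/16, A2 = -1/4, so w_p = 11/32 - x^2/4 + 5*x/16.
General solution: w = 11/32 - x^2/4 + 5*x/16 + C1*cos(4*x) + C2*sin(4*x).
Apply the initial conditions: w(0) = 11/32 + C1 = 5 and w'(0) = 5/16 + 4*C2 = -5. Solving gives C1 = 149/32, C2 = -85/64.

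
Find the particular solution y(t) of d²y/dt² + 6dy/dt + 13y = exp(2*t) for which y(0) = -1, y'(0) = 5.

Characteristic equation r² + 6r + 13 = 0 has discriminant (6)² - 4·(13) = -16 < 0, so r = -3 ± 2i.
Hence y_h = C1*cos(2*t)*exp(-3*t) + C2*exp(-3*t)*sin(2*t).
Try y_p = A*exp(2*t). Substituting into the equation and dividing by exp(2*t) gives A = 1/29, so y_p = exp(2*t)/29.
General solution: y = exp(2*t)/29 + C1*cos(2*t)*exp(-3*t) + C2*exp(-3*t)*sin(2*t).
Apply the initial conditions: y(0) = 1/29 + C1 = -1 and y'(0) = 2/29 - 3*C1 + 2*C2 = 5. Solving gives C1 = -30/29, C2 = 53/58.

y = exp(2*t)/29 - 30*cos(2*t)*exp(-3*t)/29 + 53*exp(-3*t)*sin(2*t)/58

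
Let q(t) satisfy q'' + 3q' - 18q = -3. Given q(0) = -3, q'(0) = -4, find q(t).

Characteristic equation r² + 3r - 18 = 0 factors as (r - 3)(r + 6) = 0, so r = 3, -6.
Hence q_h = C1*exp(3*t) + C2*exp(-6*t).
For the particular solution try q_p = A0. Substituting and matching coefficients of each power of t gives A0 = 1/6, so q_p = 1/6.
General solution: q = 1/6 + C1*exp(3*t) + C2*exp(-6*t).
Apply the initial conditions: q(0) = 1/6 + C1 + C2 = -3 and q'(0) = -6*C2 + 3*C1 = -4. Solving gives C1 = -23/9, C2 = -11/18.

q = 1/6 - 23*exp(3*t)/9 - 11*exp(-6*t)/18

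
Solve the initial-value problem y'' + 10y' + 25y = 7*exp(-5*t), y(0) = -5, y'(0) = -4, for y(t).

Characteristic equation r² + 10r + 25 = 0 has discriminant (10)² - 4·(25) = 0, so r = -5 is a repeated root.
Hence y_h = (C1 + C2*t)*exp(-5*t).
Since exp(-5*t) solves the homogeneous equation (r = -5 is a root of multiplicity 2), multiply the trial by t^2. Try y_p = A*t^2*exp(-5*t). Substituting into the equation and dividing by exp(-5*t) gives A = 7/2, so y_p = 7*t^2*exp(-5*t)/2.
General solution: y = C1*exp(-5*t) + 7*t^2*exp(-5*t)/2 + C2*t*exp(-5*t).
Apply the initial conditions: y(0) = C1 = -5 and y'(0) = C2 - 5*C1 = -4. Solving gives C1 = -5, C2 = -29.

y = -5*exp(-5*t) - 29*t*exp(-5*t) + 7*t**2*exp(-5*t)/2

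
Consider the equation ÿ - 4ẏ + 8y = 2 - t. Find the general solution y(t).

Characteristic equation r² - 4r + 8 = 0 has discriminant (-4)² - 4·(8) = -16 < 0, so r = 2 ± 2i.
Hence y_h = C1*cos(2*t)*exp(2*t) + C2*exp(2*t)*sin(2*t).
For the particular solution try y_p = A0 + A1*t. Substituting and matching coefficients of each power of t gives A0 = 3/16, A1 = -1/8, so y_p = 3/16 - t/8.

y = 3/16 - t/8 + C1*cos(2*t)*exp(2*t) + C2*exp(2*t)*sin(2*t)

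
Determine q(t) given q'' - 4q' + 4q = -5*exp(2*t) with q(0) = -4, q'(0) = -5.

Characteristic equation r² - 4r + 4 = 0 has discriminant (-4)² - 4·(4) = 0, so r = 2 is a repeated root.
Hence q_h = (C1 + C2*t)*exp(2*t).
Since exp(2*t) solves the homogeneous equation (r = 2 is a root of multiplicity 2), multiply the trial by t^2. Try q_p = A*t^2*exp(2*t). Substituting into the equation and dividing by exp(2*t) gives A = -5/2, so q_p = -5*t^2*exp(2*t)/2.
General solution: q = C1*exp(2*t) - 5*t^2*exp(2*t)/2 + C2*t*exp(2*t).
Apply the initial conditions: q(0) = C1 = -4 and q'(0) = C2 + 2*C1 = -5. Solving gives C1 = -4, C2 = 3.

q = -4*exp(2*t) + 3*t*exp(2*t) - 5*t**2*exp(2*t)/2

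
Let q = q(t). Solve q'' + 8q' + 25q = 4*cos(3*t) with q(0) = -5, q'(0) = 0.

q = cos(3*t)/13 + 3*sin(3*t)/26 - 179*exp(-4*t)*sin(3*t)/26 - 66*cos(3*t)*exp(-4*t)/13

Characteristic equation r² + 8r + 25 = 0 has discriminant (8)² - 4·(25) = -36 < 0, so r = -4 ± 3i.
Hence q_h = C1*cos(3*t)*exp(-4*t) + C2*exp(-4*t)*sin(3*t).
Try q_p = A*cos(3*t) + B*sin(3*t). Substituting and equating the coefficients of cos(3t) and sin(3t) gives A = 1/13, B = 3/26, so q_p = cos(3*t)/13 + 3*sin(3*t)/26.
General solution: q = cos(3*t)/13 + 3*sin(3*t)/26 + C1*cos(3*t)*exp(-4*t) + C2*exp(-4*t)*sin(3*t).
Apply the initial conditions: q(0) = 1/13 + C1 = -5 and q'(0) = 9/26 - 4*C1 + 3*C2 = 0. Solving gives C1 = -66/13, C2 = -179/26.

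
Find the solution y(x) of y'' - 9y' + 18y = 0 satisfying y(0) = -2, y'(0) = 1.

y = -13*exp(3*x)/3 + 7*exp(6*x)/3

Characteristic equation r² - 9r + 18 = 0 factors as (r - 6)(r - 3) = 0, so r = 6, 3.
Hence y_h = C1*exp(6*x) + C2*exp(3*x).
Apply the initial conditions: y(0) = C1 + C2 = -2 and y'(0) = 3*C2 + 6*C1 = 1. Solving gives C1 = 7/3, C2 = -13/3.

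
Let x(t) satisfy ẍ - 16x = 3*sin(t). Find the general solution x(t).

x = -3*sin(t)/17 + C1*exp(-4*t) + C2*exp(4*t)

Characteristic equation r² - 16 = 0 factors as (r + 4)(r - 4) = 0, so r = -4, 4.
Hence x_h = C1*exp(-4*t) + C2*exp(4*t).
Try x_p = A*cos(t) + B*sin(t). Substituting and equating the coefficients of cos(t) and sin(t) gives A = 0, B = -3/17, so x_p = -3*sin(t)/17.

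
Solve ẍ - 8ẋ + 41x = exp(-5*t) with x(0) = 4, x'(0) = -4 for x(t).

x = exp(-5*t)/106 - 2111*exp(4*t)*sin(5*t)/530 + 423*cos(5*t)*exp(4*t)/106

Characteristic equation r² - 8r + 41 = 0 has discriminant (-8)² - 4·(41) = -100 < 0, so r = 4 ± 5i.
Hence x_h = C1*cos(5*t)*exp(4*t) + C2*exp(4*t)*sin(5*t).
Try x_p = A*exp(-5*t). Substituting into the equation and dividing by exp(-5*t) gives A = 1/106, so x_p = exp(-5*t)/106.
General solution: x = exp(-5*t)/106 + C1*cos(5*t)*exp(4*t) + C2*exp(4*t)*sin(5*t).
Apply the initial conditions: x(0) = 1/106 + C1 = 4 and x'(0) = -5/106 + 4*C1 + 5*C2 = -4. Solving gives C1 = 423/106, C2 = -2111/530.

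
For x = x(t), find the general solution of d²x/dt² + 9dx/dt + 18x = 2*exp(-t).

Characteristic equation r² + 9r + 18 = 0 factors as (r + 3)(r + 6) = 0, so r = -3, -6.
Hence x_h = C1*exp(-3*t) + C2*exp(-6*t).
Try x_p = A*exp(-t). Substituting into the equation and dividing by exp(-t) gives A = 1/5, so x_p = exp(-t)/5.

x = exp(-t)/5 + C1*exp(-3*t) + C2*exp(-6*t)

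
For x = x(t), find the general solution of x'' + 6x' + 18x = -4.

x = -2/9 + C1*cos(3*t)*exp(-3*t) + C2*exp(-3*t)*sin(3*t)

Characteristic equation r² + 6r + 18 = 0 has discriminant (6)² - 4·(18) = -36 < 0, so r = -3 ± 3i.
Hence x_h = C1*cos(3*t)*exp(-3*t) + C2*exp(-3*t)*sin(3*t).
For the particular solution try x_p = A0. Substituting and matching coefficients of each power of t gives A0 = -2/9, so x_p = -2/9.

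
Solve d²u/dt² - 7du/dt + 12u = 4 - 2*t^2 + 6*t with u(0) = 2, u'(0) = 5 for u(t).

Characteristic equation r² - 7r + 12 = 0 factors as (r - 4)(r - 3) = 0, so r = 4, 3.
Hence u_h = C1*exp(4*t) + C2*exp(3*t).
For the particular solution try u_p = A0 + A1*t + A2*t^2. Substituting and matching coefficients of each power of t gives A0 = 233/432, A1 = 11/36, A2 = -1/6, so u_p = 233/432 - t^2/6 + 11*t/36.
General solution: u = 233/432 - t^2/6 + 11*t/36 + C1*exp(4*t) + C2*exp(3*t).
Apply the initial conditions: u(0) = 233/432 + C1 + C2 = 2 and u'(0) = 11/36 + 3*C2 + 4*C1 = 5. Solving gives C1 = 5/16, C2 = 31/27.

u = 233/432 - t**2/6 + 5*exp(4*t)/16 + 11*t/36 + 31*exp(3*t)/27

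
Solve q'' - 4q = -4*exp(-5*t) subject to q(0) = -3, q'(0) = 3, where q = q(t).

Characteristic equation r² - 4 = 0 factors as (r + 2)(r - 2) = 0, so r = -2, 2.
Hence q_h = C1*exp(-2*t) + C2*exp(2*t).
Try q_p = A*exp(-5*t). Substituting into the equation and dividing by exp(-5*t) gives A = -4/21, so q_p = -4*exp(-5*t)/21.
General solution: q = -4*exp(-5*t)/21 + C1*exp(-2*t) + C2*exp(2*t).
Apply the initial conditions: q(0) = -4/21 + C1 + C2 = -3 and q'(0) = 20/21 - 2*C1 + 2*C2 = 3. Solving gives C1 = -23/12, C2 = -25/28.

q = -25*exp(2*t)/28 - 23*exp(-2*t)/12 - 4*exp(-5*t)/21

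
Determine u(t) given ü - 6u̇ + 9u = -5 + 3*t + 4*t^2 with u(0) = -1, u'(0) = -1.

Characteristic equation r² - 6r + 9 = 0 has discriminant (-6)² - 4·(9) = 0, so r = 3 is a repeated root.
Hence u_h = (C1 + C2*t)*exp(3*t).
For the particular solution try u_p = A0 + A1*t + A2*t^2. Substituting and matching coefficients of each power of t gives A0 = -1/27, A1 = 25/27, A2 = 4/9, so u_p = -1/27 + 4*t^2/9 + 25*t/27.
General solution: u = -1/27 + 4*t^2/9 + 25*t/27 + C1*exp(3*t) + C2*t*exp(3*t).
Apply the initial conditions: u(0) = -1/27 + C1 = -1 and u'(0) = 25/27 + C2 + 3*C1 = -1. Solving gives C1 = -26/27, C2 = 26/27.

u = -1/27 - 26*exp(3*t)/27 + 4*t**2/9 + 25*t/27 + 26*t*exp(3*t)/27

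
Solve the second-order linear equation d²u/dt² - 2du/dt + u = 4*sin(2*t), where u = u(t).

u = -12*sin(2*t)/25 + 16*cos(2*t)/25 + C1*exp(t) + C2*t*exp(t)

Characteristic equation r² - 2r + 1 = 0 has discriminant (-2)² - 4·(1) = 0, so r = 1 is a repeated root.
Hence u_h = (C1 + C2*t)*exp(t).
Try u_p = A*cos(2*t) + B*sin(2*t). Substituting and equating the coefficients of cos(2t) and sin(2t) gives A = 16/25, B = -12/25, so u_p = -12*sin(2*t)/25 + 16*cos(2*t)/25.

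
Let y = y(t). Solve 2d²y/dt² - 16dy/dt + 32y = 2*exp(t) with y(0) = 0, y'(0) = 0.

Divide through by 2: y'' - 8y' + 16y = exp(t).
Characteristic equation r² - 8r + 16 = 0 has discriminant (-8)² - 4·(16) = 0, so r = 4 is a repeated root.
Hence y_h = (C1 + C2*t)*exp(4*t).
Try y_p = A*exp(t). Substituting into the equation and dividing by exp(t) gives A = 1/9, so y_p = exp(t)/9.
General solution: y = exp(t)/9 + C1*exp(4*t) + C2*t*exp(4*t).
Apply the initial conditions: y(0) = 1/9 + C1 = 0 and y'(0) = 1/9 + C2 + 4*C1 = 0. Solving gives C1 = -1/9, C2 = 1/3.

y = -exp(4*t)/9 + exp(t)/9 + t*exp(4*t)/3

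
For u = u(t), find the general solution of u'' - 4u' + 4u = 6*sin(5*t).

Characteristic equation r² - 4r + 4 = 0 has discriminant (-4)² - 4·(4) = 0, so r = 2 is a repeated root.
Hence u_h = (C1 + C2*t)*exp(2*t).
Try u_p = A*cos(5*t) + B*sin(5*t). Substituting and equating the coefficients of cos(5t) and sin(5t) gives A = 120/841, B = -126/841, so u_p = -126*sin(5*t)/841 + 120*cos(5*t)/841.

u = -126*sin(5*t)/841 + 120*cos(5*t)/841 + C1*exp(2*t) + C2*t*exp(2*t)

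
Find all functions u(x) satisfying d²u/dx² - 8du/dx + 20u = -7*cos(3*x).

u = -77*cos(3*x)/697 + 168*sin(3*x)/697 + C1*cos(2*x)*exp(4*x) + C2*exp(4*x)*sin(2*x)

Characteristic equation r² - 8r + 20 = 0 has discriminant (-8)² - 4·(20) = -16 < 0, so r = 4 ± 2i.
Hence u_h = C1*cos(2*x)*exp(4*x) + C2*exp(4*x)*sin(2*x).
Try u_p = A*cos(3*x) + B*sin(3*x). Substituting and equating the coefficients of cos(3x) and sin(3x) gives A = -77/697, B = 168/697, so u_p = -77*cos(3*x)/697 + 168*sin(3*x)/697.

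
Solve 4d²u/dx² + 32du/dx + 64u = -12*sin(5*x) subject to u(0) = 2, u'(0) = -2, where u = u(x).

Divide through by 4: u'' + 8u' + 16u = -3*sin(5*x).
Characteristic equation r² + 8r + 16 = 0 has discriminant (8)² - 4·(16) = 0, so r = -4 is a repeated root.
Hence u_h = (C1 + C2*x)*exp(-4*x).
Try u_p = A*cos(5*x) + B*sin(5*x). Substituting and equating the coefficients of cos(5x) and sin(5x) gives A = 120/1681, B = 27/1681, so u_p = 27*sin(5*x)/1681 + 120*cos(5*x)/1681.
General solution: u = 27*sin(5*x)/1681 + 120*cos(5*x)/1681 + C1*exp(-4*x) + C2*x*exp(-4*x).
Apply the initial conditions: u(0) = 120/1681 + C1 = 2 and u'(0) = 135/1681 + C2 - 4*C1 = -2. Solving gives C1 = 3242/1681, C2 = 231/41.

u = 27*sin(5*x)/1681 + 120*cos(5*x)/1681 + 3242*exp(-4*x)/1681 + 231*x*exp(-4*x)/41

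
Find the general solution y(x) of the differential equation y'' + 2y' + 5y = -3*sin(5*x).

y = 3*sin(5*x)/25 + 3*cos(5*x)/50 + C1*cos(2*x)*exp(-x) + C2*exp(-x)*sin(2*x)

Characteristic equation r² + 2r + 5 = 0 has discriminant (2)² - 4·(5) = -16 < 0, so r = -1 ± 2i.
Hence y_h = C1*cos(2*x)*exp(-x) + C2*exp(-x)*sin(2*x).
Try y_p = A*cos(5*x) + B*sin(5*x). Substituting and equating the coefficients of cos(5x) and sin(5x) gives A = 3/50, B = 3/25, so y_p = 3*sin(5*x)/25 + 3*cos(5*x)/50.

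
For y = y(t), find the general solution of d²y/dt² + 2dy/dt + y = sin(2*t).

y = -4*cos(2*t)/25 - 3*sin(2*t)/25 + C1*exp(-t) + C2*t*exp(-t)

Characteristic equation r² + 2r + 1 = 0 has discriminant (2)² - 4·(1) = 0, so r = -1 is a repeated root.
Hence y_h = (C1 + C2*t)*exp(-t).
Try y_p = A*cos(2*t) + B*sin(2*t). Substituting and equating the coefficients of cos(2t) and sin(2t) gives A = -4/25, B = -3/25, so y_p = -4*cos(2*t)/25 - 3*sin(2*t)/25.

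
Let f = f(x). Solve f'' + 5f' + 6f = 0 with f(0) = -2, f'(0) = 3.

f = -3*exp(-2*x) + exp(-3*x)

Characteristic equation r² + 5r + 6 = 0 factors as (r + 2)(r + 3) = 0, so r = -2, -3.
Hence f_h = C1*exp(-2*x) + C2*exp(-3*x).
Apply the initial conditions: f(0) = C1 + C2 = -2 and f'(0) = -3*C2 - 2*C1 = 3. Solving gives C1 = -3, C2 = 1.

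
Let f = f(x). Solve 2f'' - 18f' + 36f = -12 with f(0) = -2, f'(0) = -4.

f = -1/3 - 2*exp(3*x) + exp(6*x)/3

Divide through by 2: f'' - 9f' + 18f = -6.
Characteristic equation r² - 9r + 18 = 0 factors as (r - 6)(r - 3) = 0, so r = 6, 3.
Hence f_h = C1*exp(6*x) + C2*exp(3*x).
For the particular solution try f_p = A0. Substituting and matching coefficients of each power of x gives A0 = -1/3, so f_p = -1/3.
General solution: f = -1/3 + C1*exp(6*x) + C2*exp(3*x).
Apply the initial conditions: f(0) = -1/3 + C1 + C2 = -2 and f'(0) = 3*C2 + 6*C1 = -4. Solving gives C1 = 1/3, C2 = -2.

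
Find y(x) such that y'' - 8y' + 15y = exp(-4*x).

y = exp(-4*x)/63 + C1*exp(3*x) + C2*exp(5*x)

Characteristic equation r² - 8r + 15 = 0 factors as (r - 3)(r - 5) = 0, so r = 3, 5.
Hence y_h = C1*exp(3*x) + C2*exp(5*x).
Try y_p = A*exp(-4*x). Substituting into the equation and dividing by exp(-4*x) gives A = 1/63, so y_p = exp(-4*x)/63.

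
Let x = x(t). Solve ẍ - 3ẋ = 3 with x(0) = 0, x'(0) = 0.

x = -1/3 - t + exp(3*t)/3

Characteristic equation r² - 3r = 0 factors as (r - 3)r = 0, so r = 3, 0.
Hence x_h = C1*exp(3*t) + C2.
Since 1 solves the homogeneous equation (r = 0 is a root of multiplicity 1), multiply the trial by t. Try x_p = A*t. Substituting into the equation and dividing by 1 gives A = -1, so x_p = -t.
General solution: x = C2 - t + C1*exp(3*t).
Apply the initial conditions: x(0) = C1 + C2 = 0 and x'(0) = -1 + 3*C1 = 0. Solving gives C1 = 1/3, C2 = -1/3.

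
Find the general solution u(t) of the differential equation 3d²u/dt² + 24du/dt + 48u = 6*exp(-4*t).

u = C1*exp(-4*t) + t**2*exp(-4*t) + C2*t*exp(-4*t)

Divide through by 3: u'' + 8u' + 16u = 2*exp(-4*t).
Characteristic equation r² + 8r + 16 = 0 has discriminant (8)² - 4·(16) = 0, so r = -4 is a repeated root.
Hence u_h = (C1 + C2*t)*exp(-4*t).
Since exp(-4*t) solves the homogeneous equation (r = -4 is a root of multiplicity 2), multiply the trial by t^2. Try u_p = A*t^2*exp(-4*t). Substituting into the equation and dividing by exp(-4*t) gives A = 1, so u_p = t^2*exp(-4*t).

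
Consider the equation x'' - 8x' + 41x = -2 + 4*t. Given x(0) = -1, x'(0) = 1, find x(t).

Characteristic equation r² - 8r + 41 = 0 has discriminant (-8)² - 4·(41) = -100 < 0, so r = 4 ± 5i.
Hence x_h = C1*cos(5*t)*exp(4*t) + C2*exp(4*t)*sin(5*t).
For the particular solution try x_p = A0 + A1*t. Substituting and matching coefficients of each power of t gives A0 = -50/1681, A1 = 4/41, so x_p = -50/1681 + 4*t/41.
General solution: x = -50/1681 + 4*t/41 + C1*cos(5*t)*exp(4*t) + C2*exp(4*t)*sin(5*t).
Apply the initial conditions: x(0) = -50/1681 + C1 = -1 and x'(0) = 4/41 + 4*C1 + 5*C2 = 1. Solving gives C1 = -1631/1681, C2 = 8041/8405.

x = -50/1681 + 4*t/41 - 1631*cos(5*t)*exp(4*t)/1681 + 8041*exp(4*t)*sin(5*t)/8405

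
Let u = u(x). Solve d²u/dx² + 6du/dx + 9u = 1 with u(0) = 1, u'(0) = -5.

u = 1/9 + 8*exp(-3*x)/9 - 7*x*exp(-3*x)/3

Characteristic equation r² + 6r + 9 = 0 has discriminant (6)² - 4·(9) = 0, so r = -3 is a repeated root.
Hence u_h = (C1 + C2*x)*exp(-3*x).
For the particular solution try u_p = A0. Substituting and matching coefficients of each power of x gives A0 = 1/9, so u_p = 1/9.
General solution: u = 1/9 + C1*exp(-3*x) + C2*x*exp(-3*x).
Apply the initial conditions: u(0) = 1/9 + C1 = 1 and u'(0) = C2 - 3*C1 = -5. Solving gives C1 = 8/9, C2 = -7/3.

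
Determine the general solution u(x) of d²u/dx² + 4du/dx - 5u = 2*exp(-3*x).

u = -exp(-3*x)/4 + C1*exp(x) + C2*exp(-5*x)

Characteristic equation r² + 4r - 5 = 0 factors as (r - 1)(r + 5) = 0, so r = 1, -5.
Hence u_h = C1*exp(x) + C2*exp(-5*x).
Try u_p = A*exp(-3*x). Substituting into the equation and dividing by exp(-3*x) gives A = -1/4, so u_p = -exp(-3*x)/4.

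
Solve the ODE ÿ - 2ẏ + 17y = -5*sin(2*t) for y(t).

y = -13*sin(2*t)/37 - 4*cos(2*t)/37 + C1*cos(4*t)*exp(t) + C2*exp(t)*sin(4*t)

Characteristic equation r² - 2r + 17 = 0 has discriminant (-2)² - 4·(17) = -64 < 0, so r = 1 ± 4i.
Hence y_h = C1*cos(4*t)*exp(t) + C2*exp(t)*sin(4*t).
Try y_p = A*cos(2*t) + B*sin(2*t). Substituting and equating the coefficients of cos(2t) and sin(2t) gives A = -4/37, B = -13/37, so y_p = -13*sin(2*t)/37 - 4*cos(2*t)/37.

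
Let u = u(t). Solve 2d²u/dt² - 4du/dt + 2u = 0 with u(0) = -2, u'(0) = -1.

Divide through by 2: u'' - 2u' + u = 0.
Characteristic equation r² - 2r + 1 = 0 has discriminant (-2)² - 4·(1) = 0, so r = 1 is a repeated root.
Hence u_h = (C1 + C2*t)*exp(t).
Apply the initial conditions: u(0) = C1 = -2 and u'(0) = C1 + C2 = -1. Solving gives C1 = -2, C2 = 1.

u = -2*exp(t) + t*exp(t)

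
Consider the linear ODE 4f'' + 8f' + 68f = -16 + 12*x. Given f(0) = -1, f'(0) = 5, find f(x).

f = -74/289 + 3*x/17 - 215*cos(4*x)*exp(-x)/289 + 1179*exp(-x)*sin(4*x)/1156

Divide through by 4: f'' + 2f' + 17f = -4 + 3*x.
Characteristic equation r² + 2r + 17 = 0 has discriminant (2)² - 4·(17) = -64 < 0, so r = -1 ± 4i.
Hence f_h = C1*cos(4*x)*exp(-x) + C2*exp(-x)*sin(4*x).
For the particular solution try f_p = A0 + A1*x. Substituting and matching coefficients of each power of x gives A0 = -74/289, A1 = 3/17, so f_p = -74/289 + 3*x/17.
General solution: f = -74/289 + 3*x/17 + C1*cos(4*x)*exp(-x) + C2*exp(-x)*sin(4*x).
Apply the initial conditions: f(0) = -74/289 + C1 = -1 and f'(0) = 3/17 - C1 + 4*C2 = 5. Solving gives C1 = -215/289, C2 = 1179/1156.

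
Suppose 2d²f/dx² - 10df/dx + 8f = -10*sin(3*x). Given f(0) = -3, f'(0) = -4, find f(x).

Divide through by 2: f'' - 5f' + 4f = -5*sin(3*x).
Characteristic equation r² - 5r + 4 = 0 factors as (r - 4)(r - 1) = 0, so r = 4, 1.
Hence f_h = C1*exp(4*x) + C2*exp(x).
Try f_p = A*cos(3*x) + B*sin(3*x). Substituting and equating the coefficients of cos(3x) and sin(3x) gives A = -3/10, B = 1/10, so f_p = -3*cos(3*x)/10 + sin(3*x)/10.
General solution: f = -3*cos(3*x)/10 + sin(3*x)/10 + C1*exp(4*x) + C2*exp(x).
Apply the initial conditions: f(0) = -3/10 + C1 + C2 = -3 and f'(0) = 3/10 + C2 + 4*C1 = -4. Solving gives C1 = -8/15, C2 = -13/6.

f = -13*exp(x)/6 - 8*exp(4*x)/15 - 3*cos(3*x)/10 + sin(3*x)/10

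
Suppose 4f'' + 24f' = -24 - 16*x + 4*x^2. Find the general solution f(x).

f = C2 - 95*x/108 - 13*x**2/36 + x**3/18 + C1*exp(-6*x)

Divide through by 4: f'' + 6f' = -6 + x^2 - 4*x.
Characteristic equation r² + 6r = 0 factors as (r + 6)r = 0, so r = -6, 0.
Hence f_h = C1*exp(-6*x) + C2.
Since 0 is a characteristic root (multiplicity 1), multiply the polynomial trial by x: try f_p = x*(A0 + A1*x + A2*x^2). Substituting and matching coefficients of each power of x gives A0 = -95/108, A1 = -13/36, A2 = 1/18, so f_p = -95*x/108 - 13*x^2/36 + x^3/18.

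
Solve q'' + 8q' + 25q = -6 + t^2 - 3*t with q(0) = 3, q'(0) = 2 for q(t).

Characteristic equation r² + 8r + 25 = 0 has discriminant (8)² - 4·(25) = -36 < 0, so r = -4 ± 3i.
Hence q_h = C1*cos(3*t)*exp(-4*t) + C2*exp(-4*t)*sin(3*t).
For the particular solution try q_p = A0 + A1*t + A2*t^2. Substituting and matching coefficients of each power of t gives A0 = -3072/15625, A1 = -91/625, A2 = 1/25, so q_p = -3072/15625 - 91*t/625 + t^2/25.
General solution: q = -3072/15625 - 91*t/625 + t^2/25 + C1*cos(3*t)*exp(-4*t) + C2*exp(-4*t)*sin(3*t).
Apply the initial conditions: q(0) = -3072/15625 + C1 = 3 and q'(0) = -91/625 - 4*C1 + 3*C2 = 2. Solving gives C1 = 49947/15625, C2 = 77771/15625.

q = -3072/15625 - 91*t/625 + t**2/25 + 49947*cos(3*t)*exp(-4*t)/15625 + 77771*exp(-4*t)*sin(3*t)/15625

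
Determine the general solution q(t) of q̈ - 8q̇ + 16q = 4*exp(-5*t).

Characteristic equation r² - 8r + 16 = 0 has discriminant (-8)² - 4·(16) = 0, so r = 4 is a repeated root.
Hence q_h = (C1 + C2*t)*exp(4*t).
Try q_p = A*exp(-5*t). Substituting into the equation and dividing by exp(-5*t) gives A = 4/81, so q_p = 4*exp(-5*t)/81.

q = 4*exp(-5*t)/81 + C1*exp(4*t) + C2*t*exp(4*t)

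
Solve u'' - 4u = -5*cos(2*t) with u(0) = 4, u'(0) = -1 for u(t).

Characteristic equation r² - 4 = 0 factors as (r + 2)(r - 2) = 0, so r = -2, 2.
Hence u_h = C1*exp(-2*t) + C2*exp(2*t).
Try u_p = A*cos(2*t) + B*sin(2*t). Substituting and equating the coefficients of cos(2t) and sin(2t) gives A = 5/8, B = 0, so u_p = 5*cos(2*t)/8.
General solution: u = 5*cos(2*t)/8 + C1*exp(-2*t) + C2*exp(2*t).
Apply the initial conditions: u(0) = 5/8 + C1 + C2 = 4 and u'(0) = -2*C1 + 2*C2 = -1. Solving gives C1 = 31/16, C2 = 23/16.

u = 5*cos(2*t)/8 + 23*exp(2*t)/16 + 31*exp(-2*t)/16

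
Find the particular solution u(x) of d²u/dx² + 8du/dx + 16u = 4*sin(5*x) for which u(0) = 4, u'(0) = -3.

Characteristic equation r² + 8r + 16 = 0 has discriminant (8)² - 4·(16) = 0, so r = -4 is a repeated root.
Hence u_h = (C1 + C2*x)*exp(-4*x).
Try u_p = A*cos(5*x) + B*sin(5*x). Substituting and equating the coefficients of cos(5x) and sin(5x) gives A = -160/1681, B = -36/1681, so u_p = -160*cos(5*x)/1681 - 36*sin(5*x)/1681.
General solution: u = -160*cos(5*x)/1681 - 36*sin(5*x)/1681 + C1*exp(-4*x) + C2*x*exp(-4*x).
Apply the initial conditions: u(0) = -160/1681 + C1 = 4 and u'(0) = -180/1681 + C2 - 4*C1 = -3. Solving gives C1 = 6884/1681, C2 = 553/41.

u = -160*cos(5*x)/1681 - 36*sin(5*x)/1681 + 6884*exp(-4*x)/1681 + 553*x*exp(-4*x)/41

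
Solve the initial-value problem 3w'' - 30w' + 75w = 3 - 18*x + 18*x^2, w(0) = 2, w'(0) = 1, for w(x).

w = 1/625 - 6*x/125 + 6*x**2/25 + 1249*exp(5*x)/625 - 1118*x*exp(5*x)/125

Divide through by 3: w'' - 10w' + 25w = 1 - 6*x + 6*x^2.
Characteristic equation r² - 10r + 25 = 0 has discriminant (-10)² - 4·(25) = 0, so r = 5 is a repeated root.
Hence w_h = (C1 + C2*x)*exp(5*x).
For the particular solution try w_p = A0 + A1*x + A2*x^2. Substituting and matching coefficients of each power of x gives A0 = 1/625, A1 = -6/125, A2 = 6/25, so w_p = 1/625 - 6*x/125 + 6*x^2/25.
General solution: w = 1/625 - 6*x/125 + 6*x^2/25 + C1*exp(5*x) + C2*x*exp(5*x).
Apply the initial conditions: w(0) = 1/625 + C1 = 2 and w'(0) = -6/125 + C2 + 5*C1 = 1. Solving gives C1 = 1249/625, C2 = -1118/125.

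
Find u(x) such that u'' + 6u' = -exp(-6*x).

u = C2 + C1*exp(-6*x) + x*exp(-6*x)/6

Characteristic equation r² + 6r = 0 factors as (r + 6)r = 0, so r = -6, 0.
Hence u_h = C1*exp(-6*x) + C2.
Since exp(-6*x) solves the homogeneous equation (r = -6 is a root of multiplicity 1), multiply the trial by x. Try u_p = A*x*exp(-6*x). Substituting into the equation and dividing by exp(-6*x) gives A = 1/6, so u_p = x*exp(-6*x)/6.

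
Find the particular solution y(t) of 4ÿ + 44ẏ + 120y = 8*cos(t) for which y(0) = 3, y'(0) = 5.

y = -728*exp(-6*t)/37 + 11*sin(t)/481 + 29*cos(t)/481 + 294*exp(-5*t)/13

Divide through by 4: y'' + 11y' + 30y = 2*cos(t).
Characteristic equation r² + 11r + 30 = 0 factors as (r + 6)(r + 5) = 0, so r = -6, -5.
Hence y_h = C1*exp(-6*t) + C2*exp(-5*t).
Try y_p = A*cos(t) + B*sin(t). Substituting and equating the coefficients of cos(t) and sin(t) gives A = 29/481, B = 11/481, so y_p = 11*sin(t)/481 + 29*cos(t)/481.
General solution: y = 11*sin(t)/481 + 29*cos(t)/481 + C1*exp(-6*t) + C2*exp(-5*t).
Apply the initial conditions: y(0) = 29/481 + C1 + C2 = 3 and y'(0) = 11/481 - 6*C1 - 5*C2 = 5. Solving gives C1 = -728/37, C2 = 294/13.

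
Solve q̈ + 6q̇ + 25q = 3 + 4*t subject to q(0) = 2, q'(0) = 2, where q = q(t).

q = 51/625 + 4*t/25 + 1199*cos(4*t)*exp(-3*t)/625 + 4747*exp(-3*t)*sin(4*t)/2500

Characteristic equation r² + 6r + 25 = 0 has discriminant (6)² - 4·(25) = -64 < 0, so r = -3 ± 4i.
Hence q_h = C1*cos(4*t)*exp(-3*t) + C2*exp(-3*t)*sin(4*t).
For the particular solution try q_p = A0 + A1*t. Substituting and matching coefficients of each power of t gives A0 = 51/625, A1 = 4/25, so q_p = 51/625 + 4*t/25.
General solution: q = 51/625 + 4*t/25 + C1*cos(4*t)*exp(-3*t) + C2*exp(-3*t)*sin(4*t).
Apply the initial conditions: q(0) = 51/625 + C1 = 2 and q'(0) = 4/25 - 3*C1 + 4*C2 = 2. Solving gives C1 = 1199/625, C2 = 4747/2500.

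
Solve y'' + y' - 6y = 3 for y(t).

Characteristic equation r² + r - 6 = 0 factors as (r - 2)(r + 3) = 0, so r = 2, -3.
Hence y_h = C1*exp(2*t) + C2*exp(-3*t).
For the particular solution try y_p = A0. Substituting and matching coefficients of each power of t gives A0 = -1/2, so y_p = -1/2.

y = -1/2 + C1*exp(2*t) + C2*exp(-3*t)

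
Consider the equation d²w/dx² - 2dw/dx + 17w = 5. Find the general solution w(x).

w = 5/17 + C1*cos(4*x)*exp(x) + C2*exp(x)*sin(4*x)

Characteristic equation r² - 2r + 17 = 0 has discriminant (-2)² - 4·(17) = -64 < 0, so r = 1 ± 4i.
Hence w_h = C1*cos(4*x)*exp(x) + C2*exp(x)*sin(4*x).
For the particular solution try w_p = A0. Substituting and matching coefficients of each power of x gives A0 = 5/17, so w_p = 5/17.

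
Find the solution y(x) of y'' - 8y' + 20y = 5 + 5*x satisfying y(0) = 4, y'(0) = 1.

Characteristic equation r² - 8r + 20 = 0 has discriminant (-8)² - 4·(20) = -16 < 0, so r = 4 ± 2i.
Hence y_h = C1*cos(2*x)*exp(4*x) + C2*exp(4*x)*sin(2*x).
For the particular solution try y_p = A0 + A1*x. Substituting and matching coefficients of each power of x gives A0 = 7/20, A1 = 1/4, so y_p = 7/20 + x/4.
General solution: y = 7/20 + x/4 + C1*cos(2*x)*exp(4*x) + C2*exp(4*x)*sin(2*x).
Apply the initial conditions: y(0) = 7/20 + C1 = 4 and y'(0) = 1/4 + 2*C2 + 4*C1 = 1. Solving gives C1 = 73/20, C2 = -277/40.

y = 7/20 + x/4 - 277*exp(4*x)*sin(2*x)/40 + 73*cos(2*x)*exp(4*x)/20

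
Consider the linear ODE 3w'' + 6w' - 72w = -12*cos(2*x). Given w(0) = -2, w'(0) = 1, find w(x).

w = -59*exp(4*x)/50 - 24*exp(-6*x)/25 - sin(2*x)/50 + 7*cos(2*x)/50

Divide through by 3: w'' + 2w' - 24w = -4*cos(2*x).
Characteristic equation r² + 2r - 24 = 0 factors as (r - 4)(r + 6) = 0, so r = 4, -6.
Hence w_h = C1*exp(4*x) + C2*exp(-6*x).
Try w_p = A*cos(2*x) + B*sin(2*x). Substituting and equating the coefficients of cos(2x) and sin(2x) gives A = 7/50, B = -1/50, so w_p = -sin(2*x)/50 + 7*cos(2*x)/50.
General solution: w = -sin(2*x)/50 + 7*cos(2*x)/50 + C1*exp(4*x) + C2*exp(-6*x).
Apply the initial conditions: w(0) = 7/50 + C1 + C2 = -2 and w'(0) = -1/25 - 6*C2 + 4*C1 = 1. Solving gives C1 = -59/50, C2 = -24/25.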